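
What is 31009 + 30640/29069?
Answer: 901431261/29069 ≈ 31010.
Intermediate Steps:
31009 + 30640/29069 = 901431261/29069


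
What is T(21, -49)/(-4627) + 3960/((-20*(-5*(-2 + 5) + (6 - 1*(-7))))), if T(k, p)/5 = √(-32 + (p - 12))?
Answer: 99 - 5*I*√93/4627 ≈ 99.0 - 0.010421*I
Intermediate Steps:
T(k, p) = 5*√(-44 + p) (T(k, p) = 5*√(-32 + (p - 12)) = 5*√(-32 + (-12 + p)) = 5*√(-44 + p))
T(21, -49)/(-4627) + 3960/((-20*(-5*(-2 + 5) + (6 - 1*(-7))))) = (5*√(-44 - 49))/(-4627) + 3960/((-20*(-5*(-2 + 5) + (6 - 1*(-7))))) = (5*√(-93))*(-1/4627) + 3960/((-20*(-5*3 + (6 + 7)))) = (5*(I*√93))*(-1/4627) + 3960/((-20*(-15 + 13))) = (5*I*√93)*(-1/4627) + 3960/((-20*(-2))) = -5*I*√93/4627 + 3960/40 = -5*I*√93/4627 + 3960*(1/40) = -5*I*√93/4627 + 99 = 99 - 5*I*√93/4627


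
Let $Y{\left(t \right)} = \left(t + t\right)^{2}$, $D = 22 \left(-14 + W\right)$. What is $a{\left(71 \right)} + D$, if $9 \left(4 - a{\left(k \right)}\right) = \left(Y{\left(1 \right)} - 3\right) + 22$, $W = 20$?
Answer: $\frac{1201}{9} \approx 133.44$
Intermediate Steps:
$D = 132$ ($D = 22 \left(-14 + 20\right) = 22 \cdot 6 = 132$)
$Y{\left(t \right)} = 4 t^{2}$ ($Y{\left(t \right)} = \left(2 t\right)^{2} = 4 t^{2}$)
$a{\left(k \right)} = \frac{13}{9}$ ($a{\left(k \right)} = 4 - \frac{\left(4 \cdot 1^{2} - 3\right) + 22}{9} = 4 - \frac{\left(4 \cdot 1 - 3\right) + 22}{9} = 4 - \frac{\left(4 - 3\right) + 22}{9} = 4 - \frac{1 + 22}{9} = 4 - \frac{23}{9} = \frac{13}{9}$)
$a{\left(71 \right)} + D = \frac{13}{9} + 132 = \frac{1201}{9}$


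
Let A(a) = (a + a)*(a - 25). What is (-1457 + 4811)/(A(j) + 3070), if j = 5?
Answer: 1677/1435 ≈ 1.1686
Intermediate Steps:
A(a) = 2*a*(-25 + a) (A(a) = (2*a)*(-25 + a) = 2*a*(-25 + a))
(-1457 + 4811)/(A(j) + 3070) = (-1457 + 4811)/(2*5*(-25 + 5) + 3070) = 3354/(2*5*(-20) + 3070) = 3354/(-200 + 3070) = 3354/2870 = 3354*(1/2870) = 1677/1435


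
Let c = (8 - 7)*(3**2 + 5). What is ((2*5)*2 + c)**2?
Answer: 1156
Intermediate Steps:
c = 14 (c = 1*(9 + 5) = 1*14 = 14)
((2*5)*2 + c)**2 = ((2*5)*2 + 14)**2 = (10*2 + 14)**2 = (20 + 14)**2 = 34**2 = 1156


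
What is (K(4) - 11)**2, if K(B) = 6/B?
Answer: 361/4 ≈ 90.250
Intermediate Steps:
(K(4) - 11)**2 = (6/4 - 11)**2 = (6*(1/4) - 11)**2 = (3/2 - 11)**2 = (-19/2)**2 = 361/4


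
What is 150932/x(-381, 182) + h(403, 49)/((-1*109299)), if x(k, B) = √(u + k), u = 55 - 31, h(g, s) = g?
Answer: -403/109299 - 150932*I*√357/357 ≈ -0.0036871 - 7988.2*I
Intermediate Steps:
u = 24
x(k, B) = √(24 + k)
150932/x(-381, 182) + h(403, 49)/((-1*109299)) = 150932/(√(24 - 381)) + 403/((-1*109299)) = 150932/(√(-357)) + 403/(-109299) = 150932/((I*√357)) + 403*(-1/109299) = 150932*(-I*√357/357) - 403/109299 = -150932*I*√357/357 - 403/109299 = -403/109299 - 150932*I*√357/357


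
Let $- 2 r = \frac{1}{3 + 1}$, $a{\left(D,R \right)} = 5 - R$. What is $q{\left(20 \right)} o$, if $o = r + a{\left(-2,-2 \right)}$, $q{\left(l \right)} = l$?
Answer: $\frac{275}{2} \approx 137.5$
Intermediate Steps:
$r = - \frac{1}{8}$ ($r = - \frac{1}{2 \left(3 + 1\right)} = - \frac{1}{2 \cdot 4} = \left(- \frac{1}{2}\right) \frac{1}{4} = - \frac{1}{8} \approx -0.125$)
$o = \frac{55}{8}$ ($o = - \frac{1}{8} + \left(5 - -2\right) = - \frac{1}{8} + \left(5 + 2\right) = - \frac{1}{8} + 7 = \frac{55}{8} \approx 6.875$)
$q{\left(20 \right)} o = 20 \cdot \frac{55}{8} = \frac{275}{2}$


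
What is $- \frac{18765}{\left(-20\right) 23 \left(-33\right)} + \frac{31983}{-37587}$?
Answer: $- \frac{2405701}{1152668} \approx -2.0871$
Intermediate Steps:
$- \frac{18765}{\left(-20\right) 23 \left(-33\right)} + \frac{31983}{-37587} = - \frac{18765}{\left(-460\right) \left(-33\right)} + 31983 \left(- \frac{1}{37587}\right) = - \frac{18765}{15180} - \frac{10661}{12529} = \left(-18765\right) \frac{1}{15180} - \frac{10661}{12529} = - \frac{1251}{1012} - \frac{10661}{12529} = - \frac{2405701}{1152668}$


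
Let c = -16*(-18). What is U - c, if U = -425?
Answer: -713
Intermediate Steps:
c = 288
U - c = -425 - 1*288 = -425 - 288 = -713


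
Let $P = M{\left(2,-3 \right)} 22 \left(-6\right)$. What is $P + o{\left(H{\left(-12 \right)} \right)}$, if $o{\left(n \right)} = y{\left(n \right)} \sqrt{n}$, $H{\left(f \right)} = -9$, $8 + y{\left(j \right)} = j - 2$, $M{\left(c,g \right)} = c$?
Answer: $-264 - 57 i \approx -264.0 - 57.0 i$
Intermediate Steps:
$y{\left(j \right)} = -10 + j$ ($y{\left(j \right)} = -8 + \left(j - 2\right) = -8 + \left(-2 + j\right) = -10 + j$)
$o{\left(n \right)} = \sqrt{n} \left(-10 + n\right)$ ($o{\left(n \right)} = \left(-10 + n\right) \sqrt{n} = \sqrt{n} \left(-10 + n\right)$)
$P = -264$ ($P = 2 \cdot 22 \left(-6\right) = 44 \left(-6\right) = -264$)
$P + o{\left(H{\left(-12 \right)} \right)} = -264 + \sqrt{-9} \left(-10 - 9\right) = -264 + 3 i \left(-19\right) = -264 - 57 i$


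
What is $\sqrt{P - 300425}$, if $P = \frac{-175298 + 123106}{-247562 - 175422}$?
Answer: $\frac{3 i \sqrt{93317111584597}}{52873} \approx 548.11 i$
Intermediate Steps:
$P = \frac{6524}{52873}$ ($P = - \frac{52192}{-422984} = \left(-52192\right) \left(- \frac{1}{422984}\right) = \frac{6524}{52873} \approx 0.12339$)
$\sqrt{P - 300425} = \sqrt{\frac{6524}{52873} - 300425} = \sqrt{- \frac{15884364501}{52873}} = \frac{3 i \sqrt{93317111584597}}{52873}$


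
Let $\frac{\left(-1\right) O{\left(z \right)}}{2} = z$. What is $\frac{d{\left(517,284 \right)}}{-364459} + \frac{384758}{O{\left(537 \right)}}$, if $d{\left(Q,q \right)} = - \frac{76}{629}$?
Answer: $- \frac{44101868216657}{123104409807} \approx -358.25$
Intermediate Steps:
$d{\left(Q,q \right)} = - \frac{76}{629}$ ($d{\left(Q,q \right)} = \left(-76\right) \frac{1}{629} = - \frac{76}{629}$)
$O{\left(z \right)} = - 2 z$
$\frac{d{\left(517,284 \right)}}{-364459} + \frac{384758}{O{\left(537 \right)}} = - \frac{76}{629 \left(-364459\right)} + \frac{384758}{\left(-2\right) 537} = \left(- \frac{76}{629}\right) \left(- \frac{1}{364459}\right) + \frac{384758}{-1074} = \frac{76}{229244711} + 384758 \left(- \frac{1}{1074}\right) = \frac{76}{229244711} - \frac{192379}{537} = - \frac{44101868216657}{123104409807}$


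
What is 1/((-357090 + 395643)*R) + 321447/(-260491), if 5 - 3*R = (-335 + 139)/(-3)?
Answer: -106813781190/86558591603 ≈ -1.2340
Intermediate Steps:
R = -181/9 (R = 5/3 - (-335 + 139)/(3*(-3)) = 5/3 - (-196)*(-1)/(3*3) = 5/3 - 1/3*196/3 = 5/3 - 196/9 = -181/9 ≈ -20.111)
1/((-357090 + 395643)*R) + 321447/(-260491) = 1/((-357090 + 395643)*(-181/9)) + 321447/(-260491) = -9/181/38553 + 321447*(-1/260491) = (1/38553)*(-9/181) - 45921/37213 = -3/2326031 - 45921/37213 = -106813781190/86558591603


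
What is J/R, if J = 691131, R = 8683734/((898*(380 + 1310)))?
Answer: 174812371370/1447289 ≈ 1.2079e+5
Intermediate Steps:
R = 4341867/758810 (R = 8683734/((898*1690)) = 8683734/1517620 = 8683734*(1/1517620) = 4341867/758810 ≈ 5.7219)
J/R = 691131/(4341867/758810) = 691131*(758810/4341867) = 174812371370/1447289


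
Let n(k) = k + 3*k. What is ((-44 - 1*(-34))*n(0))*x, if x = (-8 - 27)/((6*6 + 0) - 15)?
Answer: 0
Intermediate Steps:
x = -5/3 (x = -35/((36 + 0) - 15) = -35/(36 - 15) = -35/21 = -35*1/21 = -5/3 ≈ -1.6667)
n(k) = 4*k
((-44 - 1*(-34))*n(0))*x = ((-44 - 1*(-34))*(4*0))*(-5/3) = ((-44 + 34)*0)*(-5/3) = -10*0*(-5/3) = 0*(-5/3) = 0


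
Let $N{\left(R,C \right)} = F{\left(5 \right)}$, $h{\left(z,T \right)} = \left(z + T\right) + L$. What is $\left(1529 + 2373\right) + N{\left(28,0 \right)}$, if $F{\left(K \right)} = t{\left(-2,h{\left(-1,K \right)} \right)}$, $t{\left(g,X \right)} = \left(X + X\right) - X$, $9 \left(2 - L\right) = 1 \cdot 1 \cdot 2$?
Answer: $\frac{35170}{9} \approx 3907.8$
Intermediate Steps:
$L = \frac{16}{9}$ ($L = 2 - \frac{1 \cdot 1 \cdot 2}{9} = 2 - \frac{1 \cdot 2}{9} = 2 - \frac{2}{9} = \frac{16}{9} \approx 1.7778$)
$h{\left(z,T \right)} = \frac{16}{9} + T + z$ ($h{\left(z,T \right)} = \left(z + T\right) + \frac{16}{9} = \left(T + z\right) + \frac{16}{9} = \frac{16}{9} + T + z$)
$t{\left(g,X \right)} = X$ ($t{\left(g,X \right)} = 2 X - X = X$)
$F{\left(K \right)} = \frac{7}{9} + K$ ($F{\left(K \right)} = \frac{16}{9} + K - 1 = \frac{7}{9} + K$)
$N{\left(R,C \right)} = \frac{52}{9}$ ($N{\left(R,C \right)} = \frac{7}{9} + 5 = \frac{52}{9}$)
$\left(1529 + 2373\right) + N{\left(28,0 \right)} = \left(1529 + 2373\right) + \frac{52}{9} = 3902 + \frac{52}{9} = \frac{35170}{9}$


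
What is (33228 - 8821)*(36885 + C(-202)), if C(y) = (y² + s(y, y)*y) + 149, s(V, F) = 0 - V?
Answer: 903888838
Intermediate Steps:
s(V, F) = -V
C(y) = 149 (C(y) = (y² + (-y)*y) + 149 = (y² - y²) + 149 = 0 + 149 = 149)
(33228 - 8821)*(36885 + C(-202)) = (33228 - 8821)*(36885 + 149) = 24407*37034 = 903888838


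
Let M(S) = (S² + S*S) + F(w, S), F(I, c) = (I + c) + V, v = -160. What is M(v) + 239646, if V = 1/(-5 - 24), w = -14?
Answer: 8429487/29 ≈ 2.9067e+5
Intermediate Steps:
V = -1/29 (V = 1/(-29) = -1/29 ≈ -0.034483)
F(I, c) = -1/29 + I + c (F(I, c) = (I + c) - 1/29 = -1/29 + I + c)
M(S) = -407/29 + S + 2*S² (M(S) = (S² + S*S) + (-1/29 - 14 + S) = (S² + S²) + (-407/29 + S) = 2*S² + (-407/29 + S) = -407/29 + S + 2*S²)
M(v) + 239646 = (-407/29 - 160 + 2*(-160)²) + 239646 = (-407/29 - 160 + 2*25600) + 239646 = (-407/29 - 160 + 51200) + 239646 = 1479753/29 + 239646 = 8429487/29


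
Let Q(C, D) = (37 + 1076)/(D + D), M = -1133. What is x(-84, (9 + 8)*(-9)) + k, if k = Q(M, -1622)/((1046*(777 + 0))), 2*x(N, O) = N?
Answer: -5273070149/125549288 ≈ -42.000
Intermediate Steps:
x(N, O) = N/2
Q(C, D) = 1113/(2*D) (Q(C, D) = 1113/((2*D)) = 1113*(1/(2*D)) = 1113/(2*D))
k = -53/125549288 (k = ((1113/2)/(-1622))/((1046*(777 + 0))) = ((1113/2)*(-1/1622))/((1046*777)) = -1113/3244/812742 = -1113/3244*1/812742 = -53/125549288 ≈ -4.2215e-7)
x(-84, (9 + 8)*(-9)) + k = (½)*(-84) - 53/125549288 = -42 - 53/125549288 = -5273070149/125549288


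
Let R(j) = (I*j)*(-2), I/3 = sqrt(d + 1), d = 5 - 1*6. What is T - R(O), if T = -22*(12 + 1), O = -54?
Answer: -286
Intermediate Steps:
d = -1 (d = 5 - 6 = -1)
I = 0 (I = 3*sqrt(-1 + 1) = 3*sqrt(0) = 3*0 = 0)
T = -286 (T = -22*13 = -286)
R(j) = 0 (R(j) = (0*j)*(-2) = 0*(-2) = 0)
T - R(O) = -286 - 1*0 = -286 + 0 = -286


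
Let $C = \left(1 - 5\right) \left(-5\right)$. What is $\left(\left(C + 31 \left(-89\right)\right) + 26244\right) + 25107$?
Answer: $48612$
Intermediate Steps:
$C = 20$ ($C = \left(-4\right) \left(-5\right) = 20$)
$\left(\left(C + 31 \left(-89\right)\right) + 26244\right) + 25107 = \left(\left(20 + 31 \left(-89\right)\right) + 26244\right) + 25107 = \left(\left(20 - 2759\right) + 26244\right) + 25107 = \left(-2739 + 26244\right) + 25107 = 23505 + 25107 = 48612$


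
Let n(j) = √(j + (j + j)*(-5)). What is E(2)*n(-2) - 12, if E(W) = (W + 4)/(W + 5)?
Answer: -12 + 18*√2/7 ≈ -8.3634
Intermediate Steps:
n(j) = 3*√(-j) (n(j) = √(j + (2*j)*(-5)) = √(j - 10*j) = √(-9*j) = 3*√(-j))
E(W) = (4 + W)/(5 + W)
E(2)*n(-2) - 12 = ((4 + 2)/(5 + 2))*(3*√(-1*(-2))) - 12 = (6/7)*(3*√2) - 12 = ((⅐)*6)*(3*√2) - 12 = 6*(3*√2)/7 - 12 = 18*√2/7 - 12 = -12 + 18*√2/7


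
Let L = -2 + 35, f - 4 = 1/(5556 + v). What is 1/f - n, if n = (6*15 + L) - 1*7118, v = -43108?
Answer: 1050735517/150207 ≈ 6995.3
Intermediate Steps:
f = 150207/37552 (f = 4 + 1/(5556 - 43108) = 4 + 1/(-37552) = 4 - 1/37552 = 150207/37552 ≈ 4.0000)
L = 33
n = -6995 (n = (6*15 + 33) - 1*7118 = (90 + 33) - 7118 = 123 - 7118 = -6995)
1/f - n = 1/(150207/37552) - 1*(-6995) = 37552/150207 + 6995 = 1050735517/150207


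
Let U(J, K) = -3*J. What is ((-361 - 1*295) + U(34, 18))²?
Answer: 574564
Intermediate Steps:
((-361 - 1*295) + U(34, 18))² = ((-361 - 1*295) - 3*34)² = ((-361 - 295) - 102)² = (-656 - 102)² = (-758)² = 574564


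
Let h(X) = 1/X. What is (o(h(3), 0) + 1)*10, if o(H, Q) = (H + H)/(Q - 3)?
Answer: 70/9 ≈ 7.7778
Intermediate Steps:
o(H, Q) = 2*H/(-3 + Q) (o(H, Q) = (2*H)/(-3 + Q) = 2*H/(-3 + Q))
(o(h(3), 0) + 1)*10 = (2/(3*(-3 + 0)) + 1)*10 = (2*(1/3)/(-3) + 1)*10 = (2*(1/3)*(-1/3) + 1)*10 = (-2/9 + 1)*10 = (7/9)*10 = 70/9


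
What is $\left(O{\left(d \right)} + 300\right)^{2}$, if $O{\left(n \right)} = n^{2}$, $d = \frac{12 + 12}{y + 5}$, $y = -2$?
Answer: $132496$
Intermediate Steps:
$d = 8$ ($d = \frac{12 + 12}{-2 + 5} = \frac{24}{3} = 24 \cdot \frac{1}{3} = 8$)
$\left(O{\left(d \right)} + 300\right)^{2} = \left(8^{2} + 300\right)^{2} = \left(64 + 300\right)^{2} = 364^{2} = 132496$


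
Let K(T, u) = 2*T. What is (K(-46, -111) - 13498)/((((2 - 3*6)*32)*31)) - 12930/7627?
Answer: -50787015/60527872 ≈ -0.83907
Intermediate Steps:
(K(-46, -111) - 13498)/((((2 - 3*6)*32)*31)) - 12930/7627 = (2*(-46) - 13498)/((((2 - 3*6)*32)*31)) - 12930/7627 = (-92 - 13498)/((((2 - 18)*32)*31)) - 12930*1/7627 = -13590/(-16*32*31) - 12930/7627 = -13590/((-512*31)) - 12930/7627 = -13590/(-15872) - 12930/7627 = -13590*(-1/15872) - 12930/7627 = 6795/7936 - 12930/7627 = -50787015/60527872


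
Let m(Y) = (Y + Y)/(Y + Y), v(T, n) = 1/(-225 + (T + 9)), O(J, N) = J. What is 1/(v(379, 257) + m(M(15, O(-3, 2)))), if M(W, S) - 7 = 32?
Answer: 163/164 ≈ 0.99390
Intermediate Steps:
M(W, S) = 39 (M(W, S) = 7 + 32 = 39)
v(T, n) = 1/(-216 + T) (v(T, n) = 1/(-225 + (9 + T)) = 1/(-216 + T))
m(Y) = 1 (m(Y) = (2*Y)/((2*Y)) = (2*Y)*(1/(2*Y)) = 1)
1/(v(379, 257) + m(M(15, O(-3, 2)))) = 1/(1/(-216 + 379) + 1) = 1/(1/163 + 1) = 1/(164/163) = 163/164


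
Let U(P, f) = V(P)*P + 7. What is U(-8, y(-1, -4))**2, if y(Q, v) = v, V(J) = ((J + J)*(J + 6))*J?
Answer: 4223025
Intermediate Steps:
V(J) = 2*J**2*(6 + J) (V(J) = ((2*J)*(6 + J))*J = (2*J*(6 + J))*J = 2*J**2*(6 + J))
U(P, f) = 7 + 2*P**3*(6 + P) (U(P, f) = (2*P**2*(6 + P))*P + 7 = 2*P**3*(6 + P) + 7 = 7 + 2*P**3*(6 + P))
U(-8, y(-1, -4))**2 = (7 + 2*(-8)**3*(6 - 8))**2 = (7 + 2*(-512)*(-2))**2 = (7 + 2048)**2 = 2055**2 = 4223025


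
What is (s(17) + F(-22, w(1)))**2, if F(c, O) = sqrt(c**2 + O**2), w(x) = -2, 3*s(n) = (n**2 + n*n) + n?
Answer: 358417/9 + 2380*sqrt(122)/3 ≈ 48587.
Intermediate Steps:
s(n) = n/3 + 2*n**2/3 (s(n) = ((n**2 + n*n) + n)/3 = ((n**2 + n**2) + n)/3 = (2*n**2 + n)/3 = (n + 2*n**2)/3 = n/3 + 2*n**2/3)
F(c, O) = sqrt(O**2 + c**2)
(s(17) + F(-22, w(1)))**2 = ((1/3)*17*(1 + 2*17) + sqrt((-2)**2 + (-22)**2))**2 = ((1/3)*17*(1 + 34) + sqrt(4 + 484))**2 = ((1/3)*17*35 + sqrt(488))**2 = (595/3 + 2*sqrt(122))**2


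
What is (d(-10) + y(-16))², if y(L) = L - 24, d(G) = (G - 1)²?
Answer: 6561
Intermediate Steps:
d(G) = (-1 + G)²
y(L) = -24 + L
(d(-10) + y(-16))² = ((-1 - 10)² + (-24 - 16))² = ((-11)² - 40)² = (121 - 40)² = 81² = 6561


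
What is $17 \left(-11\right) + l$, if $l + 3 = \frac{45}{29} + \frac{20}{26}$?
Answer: $- \frac{70755}{377} \approx -187.68$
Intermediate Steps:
$l = - \frac{256}{377}$ ($l = -3 + \left(\frac{45}{29} + \frac{20}{26}\right) = -3 + \left(45 \cdot \frac{1}{29} + 20 \cdot \frac{1}{26}\right) = -3 + \left(\frac{45}{29} + \frac{10}{13}\right) = -3 + \frac{875}{377} = - \frac{256}{377} \approx -0.67904$)
$17 \left(-11\right) + l = 17 \left(-11\right) - \frac{256}{377} = -187 - \frac{256}{377} = - \frac{70755}{377}$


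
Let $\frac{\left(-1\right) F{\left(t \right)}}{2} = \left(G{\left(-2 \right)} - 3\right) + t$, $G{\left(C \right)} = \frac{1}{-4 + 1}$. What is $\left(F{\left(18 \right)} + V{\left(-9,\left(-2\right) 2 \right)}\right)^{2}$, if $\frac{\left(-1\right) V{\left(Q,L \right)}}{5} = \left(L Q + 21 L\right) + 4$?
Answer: $\frac{327184}{9} \approx 36354.0$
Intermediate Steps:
$V{\left(Q,L \right)} = -20 - 105 L - 5 L Q$ ($V{\left(Q,L \right)} = - 5 \left(\left(L Q + 21 L\right) + 4\right) = - 5 \left(\left(21 L + L Q\right) + 4\right) = - 5 \left(4 + 21 L + L Q\right) = -20 - 105 L - 5 L Q$)
$G{\left(C \right)} = - \frac{1}{3}$ ($G{\left(C \right)} = \frac{1}{-3} = - \frac{1}{3}$)
$F{\left(t \right)} = \frac{20}{3} - 2 t$ ($F{\left(t \right)} = - 2 \left(\left(- \frac{1}{3} - 3\right) + t\right) = - 2 \left(- \frac{10}{3} + t\right) = \frac{20}{3} - 2 t$)
$\left(F{\left(18 \right)} + V{\left(-9,\left(-2\right) 2 \right)}\right)^{2} = \left(\left(\frac{20}{3} - 36\right) - \left(20 + 5 \left(\left(-2\right) 2\right) \left(-9\right) + 105 \left(-2\right) 2\right)\right)^{2} = \left(\left(\frac{20}{3} - 36\right) - \left(-400 + 180\right)\right)^{2} = \left(- \frac{88}{3} - -220\right)^{2} = \left(- \frac{88}{3} + 220\right)^{2} = \left(\frac{572}{3}\right)^{2} = \frac{327184}{9}$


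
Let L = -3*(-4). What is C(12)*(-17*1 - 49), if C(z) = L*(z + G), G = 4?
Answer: -12672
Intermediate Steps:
L = 12
C(z) = 48 + 12*z (C(z) = 12*(z + 4) = 12*(4 + z) = 48 + 12*z)
C(12)*(-17*1 - 49) = (48 + 12*12)*(-17*1 - 49) = (48 + 144)*(-17 - 49) = 192*(-66) = -12672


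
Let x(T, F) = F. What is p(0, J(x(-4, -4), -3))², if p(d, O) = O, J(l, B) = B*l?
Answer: 144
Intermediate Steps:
p(0, J(x(-4, -4), -3))² = (-3*(-4))² = 12² = 144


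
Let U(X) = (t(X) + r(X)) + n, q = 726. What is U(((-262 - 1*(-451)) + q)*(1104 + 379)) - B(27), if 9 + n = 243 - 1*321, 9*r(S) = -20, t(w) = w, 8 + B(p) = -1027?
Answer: 12221017/9 ≈ 1.3579e+6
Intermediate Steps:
B(p) = -1035 (B(p) = -8 - 1027 = -1035)
r(S) = -20/9 (r(S) = (⅑)*(-20) = -20/9)
n = -87 (n = -9 + (243 - 1*321) = -9 + (243 - 321) = -9 - 78 = -87)
U(X) = -803/9 + X (U(X) = (X - 20/9) - 87 = (-20/9 + X) - 87 = -803/9 + X)
U(((-262 - 1*(-451)) + q)*(1104 + 379)) - B(27) = (-803/9 + ((-262 - 1*(-451)) + 726)*(1104 + 379)) - 1*(-1035) = (-803/9 + ((-262 + 451) + 726)*1483) + 1035 = (-803/9 + (189 + 726)*1483) + 1035 = (-803/9 + 915*1483) + 1035 = (-803/9 + 1356945) + 1035 = 12211702/9 + 1035 = 12221017/9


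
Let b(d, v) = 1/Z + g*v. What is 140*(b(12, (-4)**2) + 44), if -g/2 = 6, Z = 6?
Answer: -62090/3 ≈ -20697.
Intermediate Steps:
g = -12 (g = -2*6 = -12)
b(d, v) = 1/6 - 12*v
140*(b(12, (-4)**2) + 44) = 140*((1/6 - 12*(-4)**2) + 44) = 140*((1/6 - 12*16) + 44) = 140*((1/6 - 192) + 44) = 140*(-1151/6 + 44) = 140*(-887/6) = -62090/3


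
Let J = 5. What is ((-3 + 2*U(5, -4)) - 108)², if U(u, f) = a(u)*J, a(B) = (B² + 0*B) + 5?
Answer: 35721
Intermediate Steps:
a(B) = 5 + B² (a(B) = (B² + 0) + 5 = B² + 5 = 5 + B²)
U(u, f) = 25 + 5*u² (U(u, f) = (5 + u²)*5 = 25 + 5*u²)
((-3 + 2*U(5, -4)) - 108)² = ((-3 + 2*(25 + 5*5²)) - 108)² = ((-3 + 2*(25 + 5*25)) - 108)² = ((-3 + 2*(25 + 125)) - 108)² = ((-3 + 2*150) - 108)² = ((-3 + 300) - 108)² = (297 - 108)² = 189² = 35721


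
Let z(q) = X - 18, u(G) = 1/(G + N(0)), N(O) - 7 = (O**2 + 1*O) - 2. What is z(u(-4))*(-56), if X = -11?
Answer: 1624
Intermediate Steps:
N(O) = 5 + O + O**2 (N(O) = 7 + ((O**2 + 1*O) - 2) = 7 + ((O**2 + O) - 2) = 7 + ((O + O**2) - 2) = 7 + (-2 + O + O**2) = 5 + O + O**2)
u(G) = 1/(5 + G) (u(G) = 1/(G + (5 + 0 + 0**2)) = 1/(G + (5 + 0 + 0)) = 1/(G + 5) = 1/(5 + G))
z(q) = -29 (z(q) = -11 - 18 = -29)
z(u(-4))*(-56) = -29*(-56) = 1624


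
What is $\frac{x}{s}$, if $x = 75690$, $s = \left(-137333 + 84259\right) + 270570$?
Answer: $\frac{37845}{108748} \approx 0.34801$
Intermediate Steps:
$s = 217496$ ($s = -53074 + 270570 = 217496$)
$\frac{x}{s} = \frac{75690}{217496} = 75690 \cdot \frac{1}{217496} = \frac{37845}{108748}$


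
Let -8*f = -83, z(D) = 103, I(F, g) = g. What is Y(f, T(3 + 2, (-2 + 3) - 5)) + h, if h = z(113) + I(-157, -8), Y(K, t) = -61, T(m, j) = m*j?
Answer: 34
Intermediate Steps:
f = 83/8 (f = -⅛*(-83) = 83/8 ≈ 10.375)
T(m, j) = j*m
h = 95 (h = 103 - 8 = 95)
Y(f, T(3 + 2, (-2 + 3) - 5)) + h = -61 + 95 = 34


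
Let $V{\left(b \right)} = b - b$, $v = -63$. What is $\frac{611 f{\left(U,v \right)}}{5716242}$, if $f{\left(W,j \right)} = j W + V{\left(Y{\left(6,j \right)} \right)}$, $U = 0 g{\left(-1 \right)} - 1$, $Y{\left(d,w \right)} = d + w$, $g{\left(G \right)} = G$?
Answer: $\frac{611}{90734} \approx 0.006734$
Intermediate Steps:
$U = -1$ ($U = 0 \left(-1\right) - 1 = 0 - 1 = -1$)
$V{\left(b \right)} = 0$
$f{\left(W,j \right)} = W j$ ($f{\left(W,j \right)} = j W + 0 = W j + 0 = W j$)
$\frac{611 f{\left(U,v \right)}}{5716242} = \frac{611 \left(\left(-1\right) \left(-63\right)\right)}{5716242} = 611 \cdot 63 \cdot \frac{1}{5716242} = 38493 \cdot \frac{1}{5716242} = \frac{611}{90734}$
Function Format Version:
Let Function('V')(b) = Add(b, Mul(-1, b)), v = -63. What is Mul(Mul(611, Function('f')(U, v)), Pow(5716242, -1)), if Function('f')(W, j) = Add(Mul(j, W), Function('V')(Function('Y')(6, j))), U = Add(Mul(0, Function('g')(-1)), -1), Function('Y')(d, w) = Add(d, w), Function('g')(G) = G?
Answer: Rational(611, 90734) ≈ 0.0067340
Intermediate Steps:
U = -1 (U = Add(Mul(0, -1), -1) = Add(0, -1) = -1)
Function('V')(b) = 0
Function('f')(W, j) = Mul(W, j) (Function('f')(W, j) = Add(Mul(j, W), 0) = Add(Mul(W, j), 0) = Mul(W, j))
Mul(Mul(611, Function('f')(U, v)), Pow(5716242, -1)) = Mul(Mul(611, Mul(-1, -63)), Pow(5716242, -1)) = Mul(Mul(611, 63), Rational(1, 5716242)) = Mul(38493, Rational(1, 5716242)) = Rational(611, 90734)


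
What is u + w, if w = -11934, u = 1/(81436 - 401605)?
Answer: -3820896847/320169 ≈ -11934.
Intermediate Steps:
u = -1/320169 (u = 1/(-320169) = -1/320169 ≈ -3.1234e-6)
u + w = -1/320169 - 11934 = -3820896847/320169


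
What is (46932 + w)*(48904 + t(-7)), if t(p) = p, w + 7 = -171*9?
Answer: 2219239242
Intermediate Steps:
w = -1546 (w = -7 - 171*9 = -7 - 1539 = -1546)
(46932 + w)*(48904 + t(-7)) = (46932 - 1546)*(48904 - 7) = 45386*48897 = 2219239242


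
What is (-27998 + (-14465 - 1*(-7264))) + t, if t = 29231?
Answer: -5968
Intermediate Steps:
(-27998 + (-14465 - 1*(-7264))) + t = (-27998 + (-14465 - 1*(-7264))) + 29231 = (-27998 + (-14465 + 7264)) + 29231 = (-27998 - 7201) + 29231 = -35199 + 29231 = -5968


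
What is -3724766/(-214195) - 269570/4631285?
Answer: 3438542471632/198399618115 ≈ 17.331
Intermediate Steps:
-3724766/(-214195) - 269570/4631285 = -3724766*(-1/214195) - 269570*1/4631285 = 3724766/214195 - 53914/926257 = 3438542471632/198399618115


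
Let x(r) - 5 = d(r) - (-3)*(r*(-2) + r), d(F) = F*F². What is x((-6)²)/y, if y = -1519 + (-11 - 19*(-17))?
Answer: -46553/1207 ≈ -38.569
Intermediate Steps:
d(F) = F³
y = -1207 (y = -1519 + (-11 + 323) = -1519 + 312 = -1207)
x(r) = 5 + r³ - 3*r (x(r) = 5 + (r³ - (-3)*(r*(-2) + r)) = 5 + (r³ - (-3)*(-2*r + r)) = 5 + (r³ - (-3)*(-r)) = 5 + (r³ - 3*r) = 5 + r³ - 3*r)
x((-6)²)/y = (5 + ((-6)²)³ - 3*(-6)²)/(-1207) = (5 + 36³ - 3*36)*(-1/1207) = (5 + 46656 - 108)*(-1/1207) = 46553*(-1/1207) = -46553/1207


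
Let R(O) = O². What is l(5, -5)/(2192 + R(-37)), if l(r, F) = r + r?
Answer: 10/3561 ≈ 0.0028082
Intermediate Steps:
l(r, F) = 2*r
l(5, -5)/(2192 + R(-37)) = (2*5)/(2192 + (-37)²) = 10/(2192 + 1369) = 10/3561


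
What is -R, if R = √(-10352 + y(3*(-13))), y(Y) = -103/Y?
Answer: -5*I*√629655/39 ≈ -101.73*I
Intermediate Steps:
R = 5*I*√629655/39 (R = √(-10352 - 103/(3*(-13))) = √(-10352 - 103/(-39)) = √(-10352 - 103*(-1/39)) = √(-10352 + 103/39) = √(-403625/39) = 5*I*√629655/39 ≈ 101.73*I)
-R = -5*I*√629655/39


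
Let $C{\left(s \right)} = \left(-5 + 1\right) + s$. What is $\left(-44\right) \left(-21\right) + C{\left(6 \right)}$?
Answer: $926$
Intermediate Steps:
$C{\left(s \right)} = -4 + s$
$\left(-44\right) \left(-21\right) + C{\left(6 \right)} = \left(-44\right) \left(-21\right) + \left(-4 + 6\right) = 924 + 2 = 926$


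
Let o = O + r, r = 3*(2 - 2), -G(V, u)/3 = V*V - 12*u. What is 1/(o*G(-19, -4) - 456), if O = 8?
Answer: -1/10272 ≈ -9.7352e-5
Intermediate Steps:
G(V, u) = -3*V**2 + 36*u (G(V, u) = -3*(V*V - 12*u) = -3*(V**2 - 12*u) = -3*V**2 + 36*u)
r = 0 (r = 3*0 = 0)
o = 8 (o = 8 + 0 = 8)
1/(o*G(-19, -4) - 456) = 1/(8*(-3*(-19)**2 + 36*(-4)) - 456) = 1/(8*(-3*361 - 144) - 456) = 1/(8*(-1083 - 144) - 456) = 1/(8*(-1227) - 456) = 1/(-9816 - 456) = 1/(-10272) = -1/10272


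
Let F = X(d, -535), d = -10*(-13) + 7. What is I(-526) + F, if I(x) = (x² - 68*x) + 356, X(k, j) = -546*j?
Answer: 604910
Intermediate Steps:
d = 137 (d = 130 + 7 = 137)
I(x) = 356 + x² - 68*x
F = 292110 (F = -546*(-535) = 292110)
I(-526) + F = (356 + (-526)² - 68*(-526)) + 292110 = (356 + 276676 + 35768) + 292110 = 312800 + 292110 = 604910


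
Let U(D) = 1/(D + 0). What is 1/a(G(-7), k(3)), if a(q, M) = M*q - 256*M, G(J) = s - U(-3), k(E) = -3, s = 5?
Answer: 1/752 ≈ 0.0013298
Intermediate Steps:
U(D) = 1/D
G(J) = 16/3 (G(J) = 5 - 1/(-3) = 5 - 1*(-⅓) = 5 + ⅓ = 16/3)
a(q, M) = -256*M + M*q
1/a(G(-7), k(3)) = 1/(-3*(-256 + 16/3)) = 1/(-3*(-752/3)) = 1/752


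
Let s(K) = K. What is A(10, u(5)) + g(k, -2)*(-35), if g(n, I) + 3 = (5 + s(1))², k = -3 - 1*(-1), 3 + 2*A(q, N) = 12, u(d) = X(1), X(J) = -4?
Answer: -2301/2 ≈ -1150.5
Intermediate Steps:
u(d) = -4
A(q, N) = 9/2 (A(q, N) = -3/2 + (½)*12 = -3/2 + 6 = 9/2)
k = -2 (k = -3 + 1 = -2)
g(n, I) = 33 (g(n, I) = -3 + (5 + 1)² = -3 + 6² = -3 + 36 = 33)
A(10, u(5)) + g(k, -2)*(-35) = 9/2 + 33*(-35) = 9/2 - 1155 = -2301/2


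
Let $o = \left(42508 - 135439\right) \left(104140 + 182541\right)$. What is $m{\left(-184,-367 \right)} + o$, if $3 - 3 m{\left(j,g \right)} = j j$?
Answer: $- \frac{79924689886}{3} \approx -2.6642 \cdot 10^{10}$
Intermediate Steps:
$m{\left(j,g \right)} = 1 - \frac{j^{2}}{3}$ ($m{\left(j,g \right)} = 1 - \frac{j j}{3} = 1 - \frac{j^{2}}{3}$)
$o = -26641552011$ ($o = \left(-92931\right) 286681 = -26641552011$)
$m{\left(-184,-367 \right)} + o = \left(1 - \frac{\left(-184\right)^{2}}{3}\right) - 26641552011 = \left(1 - \frac{33856}{3}\right) - 26641552011 = - \frac{33853}{3} - 26641552011 = - \frac{79924689886}{3}$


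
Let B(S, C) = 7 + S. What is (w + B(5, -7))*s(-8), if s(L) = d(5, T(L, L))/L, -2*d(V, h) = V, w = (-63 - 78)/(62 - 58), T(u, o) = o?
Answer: -465/64 ≈ -7.2656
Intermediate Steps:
w = -141/4 ≈ -35.250
d(V, h) = -V/2
s(L) = -5/(2*L) (s(L) = (-½*5)/L = -5/(2*L))
(w + B(5, -7))*s(-8) = (-141/4 + (7 + 5))*(-5/2/(-8)) = (-141/4 + 12)*(-5/2*(-⅛)) = -93/4*5/16 = -465/64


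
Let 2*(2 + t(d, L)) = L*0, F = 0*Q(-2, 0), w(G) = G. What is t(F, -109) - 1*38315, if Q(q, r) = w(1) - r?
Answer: -38317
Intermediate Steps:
Q(q, r) = 1 - r
F = 0 (F = 0*(1 - 1*0) = 0*(1 + 0) = 0*1 = 0)
t(d, L) = -2 (t(d, L) = -2 + (L*0)/2 = -2 + (1/2)*0 = -2 + 0 = -2)
t(F, -109) - 1*38315 = -2 - 1*38315 = -2 - 38315 = -38317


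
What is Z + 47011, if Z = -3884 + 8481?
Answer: 51608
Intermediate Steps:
Z = 4597
Z + 47011 = 4597 + 47011 = 51608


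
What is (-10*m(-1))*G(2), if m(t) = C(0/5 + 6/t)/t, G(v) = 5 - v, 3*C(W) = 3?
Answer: 30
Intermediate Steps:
C(W) = 1 (C(W) = (1/3)*3 = 1)
m(t) = 1/t
(-10*m(-1))*G(2) = (-10/(-1))*(5 - 1*2) = (-10*(-1))*(5 - 2) = 10*3 = 30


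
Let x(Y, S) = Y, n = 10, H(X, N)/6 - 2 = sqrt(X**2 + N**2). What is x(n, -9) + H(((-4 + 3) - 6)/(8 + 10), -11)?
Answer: 22 + sqrt(39253)/3 ≈ 88.041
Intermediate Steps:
H(X, N) = 12 + 6*sqrt(N**2 + X**2) (H(X, N) = 12 + 6*sqrt(X**2 + N**2) = 12 + 6*sqrt(N**2 + X**2))
x(n, -9) + H(((-4 + 3) - 6)/(8 + 10), -11) = 10 + (12 + 6*sqrt((-11)**2 + (((-4 + 3) - 6)/(8 + 10))**2)) = 10 + (12 + 6*sqrt(121 + ((-1 - 6)/18)**2)) = 10 + (12 + 6*sqrt(121 + (-7*1/18)**2)) = 10 + (12 + 6*sqrt(121 + (-7/18)**2)) = 10 + (12 + 6*sqrt(121 + 49/324)) = 10 + (12 + 6*sqrt(39253/324)) = 10 + (12 + 6*(sqrt(39253)/18)) = 10 + (12 + sqrt(39253)/3) = 22 + sqrt(39253)/3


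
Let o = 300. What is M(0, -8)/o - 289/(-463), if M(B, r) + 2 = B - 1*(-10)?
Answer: 22601/34725 ≈ 0.65086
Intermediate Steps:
M(B, r) = 8 + B (M(B, r) = -2 + (B - 1*(-10)) = -2 + (B + 10) = -2 + (10 + B) = 8 + B)
M(0, -8)/o - 289/(-463) = (8 + 0)/300 - 289/(-463) = 8*(1/300) - 289*(-1/463) = 2/75 + 289/463 = 22601/34725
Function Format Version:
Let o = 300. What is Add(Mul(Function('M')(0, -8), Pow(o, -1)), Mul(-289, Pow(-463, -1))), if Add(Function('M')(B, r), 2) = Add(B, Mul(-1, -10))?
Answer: Rational(22601, 34725) ≈ 0.65086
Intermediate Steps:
Function('M')(B, r) = Add(8, B) (Function('M')(B, r) = Add(-2, Add(B, Mul(-1, -10))) = Add(-2, Add(B, 10)) = Add(-2, Add(10, B)) = Add(8, B))
Add(Mul(Function('M')(0, -8), Pow(o, -1)), Mul(-289, Pow(-463, -1))) = Add(Mul(Add(8, 0), Pow(300, -1)), Mul(-289, Pow(-463, -1))) = Add(Mul(8, Rational(1, 300)), Mul(-289, Rational(-1, 463))) = Add(Rational(2, 75), Rational(289, 463)) = Rational(22601, 34725)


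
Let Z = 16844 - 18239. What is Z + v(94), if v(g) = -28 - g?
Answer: -1517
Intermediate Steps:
Z = -1395
Z + v(94) = -1395 + (-28 - 1*94) = -1395 + (-28 - 94) = -1395 - 122 = -1517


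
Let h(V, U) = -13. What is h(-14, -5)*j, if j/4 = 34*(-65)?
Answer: 114920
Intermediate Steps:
j = -8840 (j = 4*(34*(-65)) = 4*(-2210) = -8840)
h(-14, -5)*j = -13*(-8840) = 114920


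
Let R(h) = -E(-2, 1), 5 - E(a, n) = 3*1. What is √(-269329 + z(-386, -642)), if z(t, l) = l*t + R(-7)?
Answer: 3*I*√2391 ≈ 146.69*I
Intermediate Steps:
E(a, n) = 2 (E(a, n) = 5 - 3 = 2)
R(h) = -2 (R(h) = -1*2 = -2)
z(t, l) = -2 + l*t (z(t, l) = l*t - 2 = -2 + l*t)
√(-269329 + z(-386, -642)) = √(-269329 + (-2 - 642*(-386))) = √(-269329 + (-2 + 247812)) = √(-269329 + 247810) = √(-21519) = 3*I*√2391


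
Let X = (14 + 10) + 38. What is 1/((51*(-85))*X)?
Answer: -1/268770 ≈ -3.7207e-6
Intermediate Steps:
X = 62 (X = 24 + 38 = 62)
1/((51*(-85))*X) = 1/((51*(-85))*62) = 1/(-4335*62) = 1/(-268770) = -1/268770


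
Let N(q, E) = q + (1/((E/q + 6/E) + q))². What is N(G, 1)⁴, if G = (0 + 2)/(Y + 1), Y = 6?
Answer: 2292159966941610000/297959129852400450721 ≈ 0.0076929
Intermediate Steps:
G = 2/7 (G = (0 + 2)/(6 + 1) = 2/7 ≈ 0.28571)
N(q, E) = q + (q + 6/E + E/q)⁻² (N(q, E) = q + (1/((6/E + E/q) + q))² = q + (1/(q + 6/E + E/q))² = q + (q + 6/E + E/q)⁻²)
N(G, 1)⁴ = (2/7 + 1²*(2/7)²/(1² + 6*(2/7) + 1*(2/7)²)²)⁴ = (2/7 + 1*(4/49)/(1 + 12/7 + 1*(4/49))²)⁴ = (2/7 + 1*(4/49)/(1 + 12/7 + 4/49)²)⁴ = (2/7 + 1*(4/49)/(137/49)²)⁴ = (2/7 + 1*(4/49)*(2401/18769))⁴ = (2/7 + 196/18769)⁴ = (38910/131383)⁴ = 2292159966941610000/297959129852400450721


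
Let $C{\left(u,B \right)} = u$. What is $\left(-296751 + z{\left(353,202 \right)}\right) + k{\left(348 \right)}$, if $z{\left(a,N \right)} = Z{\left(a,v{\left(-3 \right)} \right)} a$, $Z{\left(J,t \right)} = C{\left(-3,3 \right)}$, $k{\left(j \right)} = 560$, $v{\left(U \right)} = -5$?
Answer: $-297250$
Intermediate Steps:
$Z{\left(J,t \right)} = -3$
$z{\left(a,N \right)} = - 3 a$
$\left(-296751 + z{\left(353,202 \right)}\right) + k{\left(348 \right)} = \left(-296751 - 1059\right) + 560 = -297810 + 560 = -297250$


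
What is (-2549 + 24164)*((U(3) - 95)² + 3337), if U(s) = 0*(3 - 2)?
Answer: 267204630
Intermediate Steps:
U(s) = 0 (U(s) = 0*1 = 0)
(-2549 + 24164)*((U(3) - 95)² + 3337) = (-2549 + 24164)*((0 - 95)² + 3337) = 21615*((-95)² + 3337) = 21615*(9025 + 3337) = 21615*12362 = 267204630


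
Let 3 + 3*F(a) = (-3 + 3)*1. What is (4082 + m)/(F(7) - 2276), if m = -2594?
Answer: -496/759 ≈ -0.65349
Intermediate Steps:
F(a) = -1 (F(a) = -1 + ((-3 + 3)*1)/3 = -1 + (0*1)/3 = -1 + (⅓)*0 = -1 + 0 = -1)
(4082 + m)/(F(7) - 2276) = (4082 - 2594)/(-1 - 2276) = 1488/(-2277) = 1488*(-1/2277) = -496/759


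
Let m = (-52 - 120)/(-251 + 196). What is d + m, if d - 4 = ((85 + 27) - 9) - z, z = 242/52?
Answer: 150827/1430 ≈ 105.47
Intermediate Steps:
m = 172/55 (m = -172/(-55) = -172*(-1/55) = 172/55 ≈ 3.1273)
z = 121/26 (z = 242*(1/52) = 121/26 ≈ 4.6538)
d = 2661/26 (d = 4 + (((85 + 27) - 9) - 1*121/26) = 4 + ((112 - 9) - 121/26) = 4 + (103 - 121/26) = 4 + 2557/26 = 2661/26 ≈ 102.35)
d + m = 2661/26 + 172/55 = 150827/1430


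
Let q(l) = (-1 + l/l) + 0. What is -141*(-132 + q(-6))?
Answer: 18612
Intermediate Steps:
q(l) = 0 (q(l) = (-1 + 1) + 0 = 0 + 0 = 0)
-141*(-132 + q(-6)) = -141*(-132 + 0) = -141*(-132) = 18612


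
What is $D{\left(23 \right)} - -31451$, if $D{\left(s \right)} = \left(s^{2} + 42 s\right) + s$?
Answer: $32969$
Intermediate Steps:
$D{\left(s \right)} = s^{2} + 43 s$
$D{\left(23 \right)} - -31451 = 23 \left(43 + 23\right) - -31451 = 23 \cdot 66 + 31451 = 1518 + 31451 = 32969$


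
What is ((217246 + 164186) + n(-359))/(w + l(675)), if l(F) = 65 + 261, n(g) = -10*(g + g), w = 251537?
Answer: 388612/251863 ≈ 1.5429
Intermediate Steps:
n(g) = -20*g
l(F) = 326
((217246 + 164186) + n(-359))/(w + l(675)) = ((217246 + 164186) - 20*(-359))/(251537 + 326) = (381432 + 7180)/251863 = 388612*(1/251863) = 388612/251863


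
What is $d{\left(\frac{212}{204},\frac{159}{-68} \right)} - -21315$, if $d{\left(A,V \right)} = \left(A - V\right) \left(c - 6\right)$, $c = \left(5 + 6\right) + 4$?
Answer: $\frac{1451487}{68} \approx 21345.0$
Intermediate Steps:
$c = 15$ ($c = 11 + 4 = 15$)
$d{\left(A,V \right)} = - 9 V + 9 A$ ($d{\left(A,V \right)} = \left(A - V\right) \left(15 - 6\right) = \left(A - V\right) 9 = - 9 V + 9 A$)
$d{\left(\frac{212}{204},\frac{159}{-68} \right)} - -21315 = \left(- 9 \frac{159}{-68} + 9 \cdot \frac{212}{204}\right) - -21315 = \left(- 9 \cdot 159 \left(- \frac{1}{68}\right) + 9 \cdot 212 \cdot \frac{1}{204}\right) + 21315 = \left(\left(-9\right) \left(- \frac{159}{68}\right) + 9 \cdot \frac{53}{51}\right) + 21315 = \left(\frac{1431}{68} + \frac{159}{17}\right) + 21315 = \frac{2067}{68} + 21315 = \frac{1451487}{68}$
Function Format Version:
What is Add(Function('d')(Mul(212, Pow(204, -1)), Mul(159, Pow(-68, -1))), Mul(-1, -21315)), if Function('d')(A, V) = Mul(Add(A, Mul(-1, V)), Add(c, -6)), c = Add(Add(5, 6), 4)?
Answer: Rational(1451487, 68) ≈ 21345.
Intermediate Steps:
c = 15 (c = Add(11, 4) = 15)
Function('d')(A, V) = Add(Mul(-9, V), Mul(9, A)) (Function('d')(A, V) = Mul(Add(A, Mul(-1, V)), Add(15, -6)) = Mul(Add(A, Mul(-1, V)), 9) = Add(Mul(-9, V), Mul(9, A)))
Add(Function('d')(Mul(212, Pow(204, -1)), Mul(159, Pow(-68, -1))), Mul(-1, -21315)) = Add(Add(Mul(-9, Mul(159, Pow(-68, -1))), Mul(9, Mul(212, Pow(204, -1)))), Mul(-1, -21315)) = Add(Add(Mul(-9, Mul(159, Rational(-1, 68))), Mul(9, Mul(212, Rational(1, 204)))), 21315) = Add(Add(Mul(-9, Rational(-159, 68)), Mul(9, Rational(53, 51))), 21315) = Add(Add(Rational(1431, 68), Rational(159, 17)), 21315) = Add(Rational(2067, 68), 21315) = Rational(1451487, 68)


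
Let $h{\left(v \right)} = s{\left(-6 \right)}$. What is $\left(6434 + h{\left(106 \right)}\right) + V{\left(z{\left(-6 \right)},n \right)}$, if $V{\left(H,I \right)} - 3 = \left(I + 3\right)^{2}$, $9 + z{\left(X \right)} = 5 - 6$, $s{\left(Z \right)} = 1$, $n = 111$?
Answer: $19434$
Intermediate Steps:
$z{\left(X \right)} = -10$ ($z{\left(X \right)} = -9 + \left(5 - 6\right) = -9 - 1 = -10$)
$h{\left(v \right)} = 1$
$V{\left(H,I \right)} = 3 + \left(3 + I\right)^{2}$ ($V{\left(H,I \right)} = 3 + \left(I + 3\right)^{2} = 3 + \left(3 + I\right)^{2}$)
$\left(6434 + h{\left(106 \right)}\right) + V{\left(z{\left(-6 \right)},n \right)} = \left(6434 + 1\right) + \left(3 + \left(3 + 111\right)^{2}\right) = 6435 + \left(3 + 114^{2}\right) = 6435 + \left(3 + 12996\right) = 6435 + 12999 = 19434$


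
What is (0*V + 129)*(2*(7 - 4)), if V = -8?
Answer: 774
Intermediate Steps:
(0*V + 129)*(2*(7 - 4)) = (0*(-8) + 129)*(2*(7 - 4)) = (0 + 129)*(2*3) = 129*6 = 774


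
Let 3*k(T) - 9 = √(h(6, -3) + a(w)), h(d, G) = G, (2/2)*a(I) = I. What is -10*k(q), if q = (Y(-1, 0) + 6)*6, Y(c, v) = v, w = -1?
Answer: -30 - 20*I/3 ≈ -30.0 - 6.6667*I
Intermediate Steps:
a(I) = I
q = 36 (q = (0 + 6)*6 = 6*6 = 36)
k(T) = 3 + 2*I/3 (k(T) = 3 + √(-3 - 1)/3 = 3 + √(-4)/3 = 3 + (2*I)/3 = 3 + 2*I/3)
-10*k(q) = -10*(3 + 2*I/3) = -30 - 20*I/3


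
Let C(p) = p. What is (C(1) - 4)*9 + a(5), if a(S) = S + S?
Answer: -17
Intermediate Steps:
a(S) = 2*S
(C(1) - 4)*9 + a(5) = (1 - 4)*9 + 2*5 = -3*9 + 10 = -27 + 10 = -17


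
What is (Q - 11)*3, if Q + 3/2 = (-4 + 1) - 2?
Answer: -105/2 ≈ -52.500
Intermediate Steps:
Q = -13/2 (Q = -3/2 + ((-4 + 1) - 2) = -3/2 + (-3 - 2) = -3/2 - 5 = -13/2 ≈ -6.5000)
(Q - 11)*3 = (-13/2 - 11)*3 = -35/2*3 = -105/2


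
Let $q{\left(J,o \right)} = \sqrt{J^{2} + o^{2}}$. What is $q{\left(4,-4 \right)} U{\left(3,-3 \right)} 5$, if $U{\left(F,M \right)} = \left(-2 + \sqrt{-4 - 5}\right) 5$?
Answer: $\sqrt{2} \left(-200 + 300 i\right) \approx -282.84 + 424.26 i$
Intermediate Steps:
$U{\left(F,M \right)} = -10 + 15 i$ ($U{\left(F,M \right)} = \left(-2 + \sqrt{-9}\right) 5 = \left(-2 + 3 i\right) 5 = -10 + 15 i$)
$q{\left(4,-4 \right)} U{\left(3,-3 \right)} 5 = \sqrt{4^{2} + \left(-4\right)^{2}} \left(-10 + 15 i\right) 5 = \sqrt{16 + 16} \left(-10 + 15 i\right) 5 = \sqrt{32} \left(-10 + 15 i\right) 5 = 4 \sqrt{2} \left(-10 + 15 i\right) 5 = 20 \sqrt{2} \left(-10 + 15 i\right)$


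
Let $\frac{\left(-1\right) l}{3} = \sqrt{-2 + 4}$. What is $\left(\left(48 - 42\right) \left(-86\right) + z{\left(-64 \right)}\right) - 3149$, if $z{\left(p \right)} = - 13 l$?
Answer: $-3665 + 39 \sqrt{2} \approx -3609.8$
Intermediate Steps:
$l = - 3 \sqrt{2}$ ($l = - 3 \sqrt{-2 + 4} = - 3 \sqrt{2} \approx -4.2426$)
$z{\left(p \right)} = 39 \sqrt{2}$ ($z{\left(p \right)} = - 13 \left(- 3 \sqrt{2}\right) = 39 \sqrt{2}$)
$\left(\left(48 - 42\right) \left(-86\right) + z{\left(-64 \right)}\right) - 3149 = \left(\left(48 - 42\right) \left(-86\right) + 39 \sqrt{2}\right) - 3149 = \left(6 \left(-86\right) + 39 \sqrt{2}\right) - 3149 = \left(-516 + 39 \sqrt{2}\right) - 3149 = -3665 + 39 \sqrt{2}$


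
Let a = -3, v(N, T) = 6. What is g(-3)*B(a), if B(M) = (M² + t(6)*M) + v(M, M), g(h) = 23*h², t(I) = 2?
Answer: 1863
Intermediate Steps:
B(M) = 6 + M² + 2*M (B(M) = (M² + 2*M) + 6 = 6 + M² + 2*M)
g(-3)*B(a) = (23*(-3)²)*(6 + (-3)² + 2*(-3)) = (23*9)*(6 + 9 - 6) = 207*9 = 1863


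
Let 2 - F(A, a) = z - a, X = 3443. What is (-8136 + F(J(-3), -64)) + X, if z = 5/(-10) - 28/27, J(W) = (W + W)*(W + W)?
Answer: -256687/54 ≈ -4753.5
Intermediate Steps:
J(W) = 4*W² (J(W) = (2*W)*(2*W) = 4*W²)
z = -83/54 (z = 5*(-⅒) - 28*1/27 = -½ - 28/27 = -83/54 ≈ -1.5370)
F(A, a) = 191/54 + a (F(A, a) = 2 - (-83/54 - a) = 2 + (83/54 + a) = 191/54 + a)
(-8136 + F(J(-3), -64)) + X = (-8136 + (191/54 - 64)) + 3443 = (-8136 - 3265/54) + 3443 = -442609/54 + 3443 = -256687/54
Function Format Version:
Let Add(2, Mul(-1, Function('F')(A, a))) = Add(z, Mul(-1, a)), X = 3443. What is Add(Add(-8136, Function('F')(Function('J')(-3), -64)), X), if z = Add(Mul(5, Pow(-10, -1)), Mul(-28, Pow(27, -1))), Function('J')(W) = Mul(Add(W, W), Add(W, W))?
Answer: Rational(-256687, 54) ≈ -4753.5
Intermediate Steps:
Function('J')(W) = Mul(4, Pow(W, 2)) (Function('J')(W) = Mul(Mul(2, W), Mul(2, W)) = Mul(4, Pow(W, 2)))
z = Rational(-83, 54) (z = Add(Mul(5, Rational(-1, 10)), Mul(-28, Rational(1, 27))) = Add(Rational(-1, 2), Rational(-28, 27)) = Rational(-83, 54) ≈ -1.5370)
Function('F')(A, a) = Add(Rational(191, 54), a) (Function('F')(A, a) = Add(2, Mul(-1, Add(Rational(-83, 54), Mul(-1, a)))) = Add(2, Add(Rational(83, 54), a)) = Add(Rational(191, 54), a))
Add(Add(-8136, Function('F')(Function('J')(-3), -64)), X) = Add(Add(-8136, Add(Rational(191, 54), -64)), 3443) = Add(Add(-8136, Rational(-3265, 54)), 3443) = Add(Rational(-442609, 54), 3443) = Rational(-256687, 54)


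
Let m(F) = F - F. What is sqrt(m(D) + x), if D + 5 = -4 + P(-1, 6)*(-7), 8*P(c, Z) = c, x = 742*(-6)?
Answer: 2*I*sqrt(1113) ≈ 66.723*I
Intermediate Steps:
x = -4452
P(c, Z) = c/8
D = -65/8 (D = -5 + (-4 + ((1/8)*(-1))*(-7)) = -5 + (-4 - 1/8*(-7)) = -5 + (-4 + 7/8) = -5 - 25/8 = -65/8 ≈ -8.1250)
m(F) = 0
sqrt(m(D) + x) = sqrt(0 - 4452) = sqrt(-4452) = 2*I*sqrt(1113)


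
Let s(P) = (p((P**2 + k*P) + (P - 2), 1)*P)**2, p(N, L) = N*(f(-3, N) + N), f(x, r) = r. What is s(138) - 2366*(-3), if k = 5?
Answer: 11874344171622867367098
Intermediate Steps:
p(N, L) = 2*N**2 (p(N, L) = N*(N + N) = N*(2*N) = 2*N**2)
s(P) = 4*P**2*(-2 + P**2 + 6*P)**4 (s(P) = ((2*((P**2 + 5*P) + (P - 2))**2)*P)**2 = ((2*((P**2 + 5*P) + (-2 + P))**2)*P)**2 = ((2*(-2 + P**2 + 6*P)**2)*P)**2 = (2*P*(-2 + P**2 + 6*P)**2)**2 = 4*P**2*(-2 + P**2 + 6*P)**4)
s(138) - 2366*(-3) = 4*138**2*(-2 + 138**2 + 6*138)**4 - 2366*(-3) = 4*19044*(-2 + 19044 + 828)**4 + 7098 = 4*19044*19870**4 + 7098 = 4*19044*155880384525610000 + 7098 = 11874344171622867360000 + 7098 = 11874344171622867367098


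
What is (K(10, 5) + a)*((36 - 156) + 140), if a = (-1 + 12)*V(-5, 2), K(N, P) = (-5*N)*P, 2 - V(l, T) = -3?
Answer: -3900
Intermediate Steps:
V(l, T) = 5 (V(l, T) = 2 - 1*(-3) = 2 + 3 = 5)
K(N, P) = -5*N*P
a = 55 (a = (-1 + 12)*5 = 11*5 = 55)
(K(10, 5) + a)*((36 - 156) + 140) = (-5*10*5 + 55)*((36 - 156) + 140) = (-250 + 55)*(-120 + 140) = -195*20 = -3900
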